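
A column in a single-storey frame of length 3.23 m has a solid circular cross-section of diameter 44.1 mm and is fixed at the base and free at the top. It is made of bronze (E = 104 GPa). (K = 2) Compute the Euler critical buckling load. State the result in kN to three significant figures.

P_cr ≈ 4.57 kN

I = πd⁴/64 = π×44.1⁴/64 = 1.857×10^5 mm⁴
I = 1.857×10^5 mm⁴ = 1.857×10^-7 m⁴
Effective length L_e = K·L = 2 × 3.23 = 6.460 m
P_cr = π²EI / L_e² = π² × 104×10⁹ × 1.857×10^-7 / 6.460² = 4.567×10^3 N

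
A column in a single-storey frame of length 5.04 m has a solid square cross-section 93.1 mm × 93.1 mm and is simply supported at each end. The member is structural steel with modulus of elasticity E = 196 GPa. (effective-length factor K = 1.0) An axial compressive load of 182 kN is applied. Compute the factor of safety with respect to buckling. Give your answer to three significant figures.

n ≈ 2.62

I = a⁴/12 = 93.1⁴/12 = 6.261×10^6 mm⁴
I = 6.261×10^6 mm⁴ = 6.261×10^-6 m⁴
Effective length L_e = K·L = 1 × 5.04 = 5.040 m
P_cr = π²EI / L_e² = π² × 196×10⁹ × 6.261×10^-6 / 5.040² = 4.768×10^5 N
Factor of safety n = P_cr / P = 476.77 / 182 = 2.62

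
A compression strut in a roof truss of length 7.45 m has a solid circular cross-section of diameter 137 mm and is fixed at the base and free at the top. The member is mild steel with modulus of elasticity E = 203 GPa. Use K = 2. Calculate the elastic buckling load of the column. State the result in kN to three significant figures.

I = πd⁴/64 = π×137⁴/64 = 1.729×10^7 mm⁴
I = 1.729×10^7 mm⁴ = 1.729×10^-5 m⁴
Effective length L_e = K·L = 2 × 7.45 = 14.90 m
P_cr = π²EI / L_e² = π² × 203×10⁹ × 1.729×10^-5 / 14.90² = 1.561×10^5 N

P_cr ≈ 156 kN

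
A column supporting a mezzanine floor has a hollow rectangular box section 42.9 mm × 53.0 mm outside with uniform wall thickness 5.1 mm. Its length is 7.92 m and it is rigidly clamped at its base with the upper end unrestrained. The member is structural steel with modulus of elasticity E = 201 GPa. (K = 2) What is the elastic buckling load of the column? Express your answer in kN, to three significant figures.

P_cr ≈ 1.77 kN

Inner dimensions: h_i = 53.0 − 2×5.1 = 42.80 mm, b_i = 42.9 − 2×5.1 = 32.70 mm
Weak-axis I_min = (h_o·b_o³ − h_i·b_i³)/12 with b_o = 42.9, b_i = 32.70 mm (shorter outer/inner sides).
I_min = (53.0×42.9³ − 42.80×32.70³)/12 = 2.240×10^5 mm⁴
I = 2.240×10^5 mm⁴ = 2.240×10^-7 m⁴
Effective length L_e = K·L = 2 × 7.92 = 15.84 m
P_cr = π²EI / L_e² = π² × 201×10⁹ × 2.240×10^-7 / 15.84² = 1.771×10^3 N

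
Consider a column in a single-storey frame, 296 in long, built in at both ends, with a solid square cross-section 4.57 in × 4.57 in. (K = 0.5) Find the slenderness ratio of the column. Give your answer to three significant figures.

λ ≈ 112

For a square r = a/√12 = 4.57/√12 = 1.319 in
L_e = K·L = 0.5 × 296 = 148.0 in
λ = L_e / r_min = 148.00 / 1.319 = 112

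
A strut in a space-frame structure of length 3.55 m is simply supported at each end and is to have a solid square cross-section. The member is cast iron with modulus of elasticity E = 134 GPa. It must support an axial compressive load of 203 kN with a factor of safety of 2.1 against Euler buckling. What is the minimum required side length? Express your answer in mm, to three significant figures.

Required P_cr = n·P = 2.1 × 203 = 426.3 kN
L_e = K·L = 1 × 3.55 = 3.550 m
Required I = P_cr·L_e²/(π²E) = 4.263×10^5 × 3.550² / (π² × 1.34×10^11) = 4.062×10^-6 m⁴
I_req = 4.062×10^6 mm⁴
Solid square: I = a⁴/12  ⇒  a = (12I)^(1/4) = (12×4.062×10^6)^(1/4) = 83.6 mm

a ≈ 83.6 mm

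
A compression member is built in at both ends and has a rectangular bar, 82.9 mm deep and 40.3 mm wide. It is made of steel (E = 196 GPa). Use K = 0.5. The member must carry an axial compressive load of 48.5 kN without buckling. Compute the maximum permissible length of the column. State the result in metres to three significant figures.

Buckling occurs about the weak axis: I_min = h·b³/12 with b = 40.3 mm (the shorter side).
I_min = 82.9×40.3³/12 = 4.522×10^5 mm⁴
I = 4.522×10^-7 m⁴
At the buckling limit P_cr = P = 4.850×10^4 N
From P_cr = π²EI/(K·L)²:  L = (1/K)·√(π²EI/P_cr) = (1/0.5)·√(π²×1.96×10^11×4.522×10^-7/4.850×10^4)
L = 8.49 m

L_max ≈ 8.49 m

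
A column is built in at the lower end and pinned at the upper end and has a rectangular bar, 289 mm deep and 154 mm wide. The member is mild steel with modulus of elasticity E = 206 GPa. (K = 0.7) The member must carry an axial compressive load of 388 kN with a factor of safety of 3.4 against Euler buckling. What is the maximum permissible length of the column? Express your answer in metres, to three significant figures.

Buckling occurs about the weak axis: I_min = h·b³/12 with b = 154 mm (the shorter side).
I_min = 289×154³/12 = 8.796×10^7 mm⁴
I = 8.796×10^-5 m⁴
Required critical load P_cr = n·P = 3.4 × 388 = 1319 kN = 1.319×10^6 N
From P_cr = π²EI/(K·L)²:  L = (1/K)·√(π²EI/P_cr) = (1/0.7)·√(π²×2.06×10^11×8.796×10^-5/1.319×10^6)
L = 16.6 m

L_max ≈ 16.6 m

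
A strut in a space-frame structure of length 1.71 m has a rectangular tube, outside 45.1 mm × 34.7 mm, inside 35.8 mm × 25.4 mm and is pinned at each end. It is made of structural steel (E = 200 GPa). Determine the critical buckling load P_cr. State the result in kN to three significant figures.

Weak-axis I_min = (h_o·b_o³ − h_i·b_i³)/12 with b_o = 34.7, b_i = 25.40 mm (shorter outer/inner sides).
I_min = (45.1×34.7³ − 35.80×25.40³)/12 = 1.081×10^5 mm⁴
I = 1.081×10^5 mm⁴ = 1.081×10^-7 m⁴
Effective length L_e = K·L = 1 × 1.71 = 1.710 m
P_cr = π²EI / L_e² = π² × 200×10⁹ × 1.081×10^-7 / 1.710² = 7.300×10^4 N

P_cr ≈ 73.0 kN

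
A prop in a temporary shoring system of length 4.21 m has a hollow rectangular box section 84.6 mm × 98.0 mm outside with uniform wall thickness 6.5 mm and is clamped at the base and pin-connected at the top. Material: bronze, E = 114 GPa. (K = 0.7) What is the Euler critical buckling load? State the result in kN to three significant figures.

P_cr ≈ 304 kN

Inner dimensions: h_i = 98.0 − 2×6.5 = 85.00 mm, b_i = 84.6 − 2×6.5 = 71.60 mm
Weak-axis I_min = (h_o·b_o³ − h_i·b_i³)/12 with b_o = 84.6, b_i = 71.60 mm (shorter outer/inner sides).
I_min = (98.0×84.6³ − 85.00×71.60³)/12 = 2.345×10^6 mm⁴
I = 2.345×10^6 mm⁴ = 2.345×10^-6 m⁴
Effective length L_e = K·L = 0.7 × 4.21 = 2.947 m
P_cr = π²EI / L_e² = π² × 114×10⁹ × 2.345×10^-6 / 2.947² = 3.038×10^5 N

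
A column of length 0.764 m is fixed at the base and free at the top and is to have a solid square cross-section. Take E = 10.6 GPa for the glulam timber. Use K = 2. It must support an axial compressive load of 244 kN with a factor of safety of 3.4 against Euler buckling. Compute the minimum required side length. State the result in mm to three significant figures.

Required P_cr = n·P = 3.4 × 244 = 829.6 kN
L_e = K·L = 2 × 0.764 = 1.528 m
Required I = P_cr·L_e²/(π²E) = 8.296×10^5 × 1.528² / (π² × 1.06×10^10) = 1.851×10^-5 m⁴
I_req = 1.851×10^7 mm⁴
Solid square: I = a⁴/12  ⇒  a = (12I)^(1/4) = (12×1.851×10^7)^(1/4) = 122 mm

a ≈ 122 mm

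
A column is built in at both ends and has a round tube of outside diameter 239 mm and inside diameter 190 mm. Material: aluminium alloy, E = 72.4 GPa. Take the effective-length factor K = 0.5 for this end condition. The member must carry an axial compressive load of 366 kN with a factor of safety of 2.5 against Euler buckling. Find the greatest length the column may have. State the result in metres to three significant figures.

d_o = 239 mm, d_i = 190 mm
I = π(d_o⁴ − d_i⁴)/64 = π(239⁴ − 190.0⁴)/64 = 9.619×10^7 mm⁴
I = 9.619×10^-5 m⁴
Required critical load P_cr = n·P = 2.5 × 366 = 915.0 kN = 9.150×10^5 N
From P_cr = π²EI/(K·L)²:  L = (1/K)·√(π²EI/P_cr) = (1/0.5)·√(π²×7.24×10^10×9.619×10^-5/9.150×10^5)
L = 17.3 m

L_max ≈ 17.3 m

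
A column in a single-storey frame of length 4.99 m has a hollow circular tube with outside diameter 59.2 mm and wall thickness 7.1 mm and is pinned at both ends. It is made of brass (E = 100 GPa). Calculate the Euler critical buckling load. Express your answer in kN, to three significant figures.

Inner diameter d_i = 59.2 − 2×7.1 = 45.00 mm
I = π(d_o⁴ − d_i⁴)/64 = π(59.2⁴ − 45.00⁴)/64 = 4.016×10^5 mm⁴
I = 4.016×10^5 mm⁴ = 4.016×10^-7 m⁴
Effective length L_e = K·L = 1 × 4.99 = 4.990 m
P_cr = π²EI / L_e² = π² × 100×10⁹ × 4.016×10^-7 / 4.990² = 1.592×10^4 N

P_cr ≈ 15.9 kN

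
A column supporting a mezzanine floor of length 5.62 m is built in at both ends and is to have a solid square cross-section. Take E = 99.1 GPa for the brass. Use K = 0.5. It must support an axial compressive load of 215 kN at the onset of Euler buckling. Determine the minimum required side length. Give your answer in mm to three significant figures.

a ≈ 67.6 mm

L_e = K·L = 0.5 × 5.62 = 2.810 m
Required I = P_cr·L_e²/(π²E) = 2.150×10^5 × 2.810² / (π² × 9.91×10^10) = 1.736×10^-6 m⁴
I_req = 1.736×10^6 mm⁴
Solid square: I = a⁴/12  ⇒  a = (12I)^(1/4) = (12×1.736×10^6)^(1/4) = 67.6 mm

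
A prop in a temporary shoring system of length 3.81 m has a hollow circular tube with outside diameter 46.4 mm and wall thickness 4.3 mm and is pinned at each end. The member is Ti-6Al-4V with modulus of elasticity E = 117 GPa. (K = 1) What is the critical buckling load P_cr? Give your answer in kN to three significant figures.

Inner diameter d_i = 46.4 − 2×4.3 = 37.80 mm
I = π(d_o⁴ − d_i⁴)/64 = π(46.4⁴ − 37.80⁴)/64 = 1.273×10^5 mm⁴
I = 1.273×10^5 mm⁴ = 1.273×10^-7 m⁴
Effective length L_e = K·L = 1 × 3.81 = 3.810 m
P_cr = π²EI / L_e² = π² × 117×10⁹ × 1.273×10^-7 / 3.810² = 1.013×10^4 N

P_cr ≈ 10.1 kN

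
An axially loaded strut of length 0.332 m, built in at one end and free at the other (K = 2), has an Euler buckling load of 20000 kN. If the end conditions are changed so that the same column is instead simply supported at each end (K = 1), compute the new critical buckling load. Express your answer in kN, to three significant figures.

P_cr ∝ 1/K², so P_cr,new = P_cr,old × (K_old/K_new)² = 20000 × (2/1)²
= 20000 × 4.000 = 80000 kN

P_cr ≈ 80000 kN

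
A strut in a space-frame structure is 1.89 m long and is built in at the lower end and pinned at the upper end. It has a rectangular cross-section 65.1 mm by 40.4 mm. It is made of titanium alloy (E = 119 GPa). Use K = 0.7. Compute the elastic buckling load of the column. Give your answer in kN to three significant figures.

P_cr ≈ 240 kN

Buckling occurs about the weak axis: I_min = h·b³/12 with b = 40.4 mm (the shorter side).
I_min = 65.1×40.4³/12 = 3.577×10^5 mm⁴
I = 3.577×10^5 mm⁴ = 3.577×10^-7 m⁴
Effective length L_e = K·L = 0.7 × 1.89 = 1.323 m
P_cr = π²EI / L_e² = π² × 119×10⁹ × 3.577×10^-7 / 1.323² = 2.400×10^5 N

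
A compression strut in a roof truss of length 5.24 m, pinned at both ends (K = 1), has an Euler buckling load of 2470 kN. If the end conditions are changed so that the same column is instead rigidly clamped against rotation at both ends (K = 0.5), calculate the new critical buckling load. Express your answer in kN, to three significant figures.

P_cr ≈ 9880 kN

P_cr ∝ 1/K², so P_cr,new = P_cr,old × (K_old/K_new)² = 2470 × (1/0.5)²
= 2470 × 4.000 = 9880 kN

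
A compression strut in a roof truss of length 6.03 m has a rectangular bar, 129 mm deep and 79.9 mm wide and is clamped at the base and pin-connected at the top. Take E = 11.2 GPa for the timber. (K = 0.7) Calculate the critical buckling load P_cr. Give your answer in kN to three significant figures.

Buckling occurs about the weak axis: I_min = h·b³/12 with b = 79.9 mm (the shorter side).
I_min = 129×79.9³/12 = 5.483×10^6 mm⁴
I = 5.483×10^6 mm⁴ = 5.483×10^-6 m⁴
Effective length L_e = K·L = 0.7 × 6.03 = 4.221 m
P_cr = π²EI / L_e² = π² × 11.2×10⁹ × 5.483×10^-6 / 4.221² = 3.402×10^4 N

P_cr ≈ 34.0 kN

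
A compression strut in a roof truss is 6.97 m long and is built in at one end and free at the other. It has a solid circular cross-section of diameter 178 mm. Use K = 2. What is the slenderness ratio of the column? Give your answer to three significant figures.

I = πd⁴/64 = π×178⁴/64 = 4.928×10^7 mm⁴
A = 2.488×10^4 mm²;  r_min = √(I/A) = √(4.928×10^7/2.488×10^4) = 44.50 mm
L_e = K·L = 2 × 6.97 m = 13.94 m = 13940 mm
λ = L_e / r_min = 13940 / 44.50 = 313

λ ≈ 313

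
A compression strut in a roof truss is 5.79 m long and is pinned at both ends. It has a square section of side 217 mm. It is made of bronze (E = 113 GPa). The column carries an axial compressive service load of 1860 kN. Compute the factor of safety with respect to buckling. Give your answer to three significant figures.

I = a⁴/12 = 217⁴/12 = 1.848×10^8 mm⁴
I = 1.848×10^8 mm⁴ = 1.848×10^-4 m⁴
Effective length L_e = K·L = 1 × 5.79 = 5.790 m
P_cr = π²EI / L_e² = π² × 113×10⁹ × 1.848×10^-4 / 5.790² = 6.147×10^6 N
Factor of safety n = P_cr / P = 6147.2 / 1860 = 3.30

n ≈ 3.30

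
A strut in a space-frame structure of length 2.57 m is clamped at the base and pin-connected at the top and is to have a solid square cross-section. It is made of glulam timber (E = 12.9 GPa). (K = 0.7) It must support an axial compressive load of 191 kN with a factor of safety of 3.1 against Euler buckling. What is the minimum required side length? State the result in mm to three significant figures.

a ≈ 116 mm

Required P_cr = n·P = 3.1 × 191 = 592.1 kN
L_e = K·L = 0.7 × 2.57 = 1.799 m
Required I = P_cr·L_e²/(π²E) = 5.921×10^5 × 1.799² / (π² × 1.29×10^10) = 1.505×10^-5 m⁴
I_req = 1.505×10^7 mm⁴
Solid square: I = a⁴/12  ⇒  a = (12I)^(1/4) = (12×1.505×10^7)^(1/4) = 116 mm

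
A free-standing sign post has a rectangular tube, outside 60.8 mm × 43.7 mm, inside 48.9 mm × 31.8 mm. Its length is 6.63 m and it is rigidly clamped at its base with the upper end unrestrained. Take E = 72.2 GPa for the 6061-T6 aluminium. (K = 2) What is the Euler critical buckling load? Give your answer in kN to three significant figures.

Weak-axis I_min = (h_o·b_o³ − h_i·b_i³)/12 with b_o = 43.7, b_i = 31.80 mm (shorter outer/inner sides).
I_min = (60.8×43.7³ − 48.90×31.80³)/12 = 2.918×10^5 mm⁴
I = 2.918×10^5 mm⁴ = 2.918×10^-7 m⁴
Effective length L_e = K·L = 2 × 6.63 = 13.26 m
P_cr = π²EI / L_e² = π² × 72.2×10⁹ × 2.918×10^-7 / 13.26² = 1.183×10^3 N

P_cr ≈ 1.18 kN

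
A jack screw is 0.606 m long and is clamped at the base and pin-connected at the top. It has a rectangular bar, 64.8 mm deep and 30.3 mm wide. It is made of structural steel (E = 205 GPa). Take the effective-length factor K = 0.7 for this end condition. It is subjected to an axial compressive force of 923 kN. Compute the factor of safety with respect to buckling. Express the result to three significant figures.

n ≈ 1.83

Buckling occurs about the weak axis: I_min = h·b³/12 with b = 30.3 mm (the shorter side).
I_min = 64.8×30.3³/12 = 1.502×10^5 mm⁴
I = 1.502×10^5 mm⁴ = 1.502×10^-7 m⁴
Effective length L_e = K·L = 0.7 × 0.606 = 0.4242 m
P_cr = π²EI / L_e² = π² × 205×10⁹ × 1.502×10^-7 / 0.4242² = 1.689×10^6 N
Factor of safety n = P_cr / P = 1689.0 / 923 = 1.83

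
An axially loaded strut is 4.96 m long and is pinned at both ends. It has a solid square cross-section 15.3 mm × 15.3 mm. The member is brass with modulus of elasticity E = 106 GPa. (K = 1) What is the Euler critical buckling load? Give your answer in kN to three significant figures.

I = a⁴/12 = 15.3⁴/12 = 4.567×10^3 mm⁴
I = 4.567×10^3 mm⁴ = 4.567×10^-9 m⁴
Effective length L_e = K·L = 1 × 4.96 = 4.960 m
P_cr = π²EI / L_e² = π² × 106×10⁹ × 4.567×10^-9 / 4.960² = 194.2 N

P_cr ≈ 0.194 kN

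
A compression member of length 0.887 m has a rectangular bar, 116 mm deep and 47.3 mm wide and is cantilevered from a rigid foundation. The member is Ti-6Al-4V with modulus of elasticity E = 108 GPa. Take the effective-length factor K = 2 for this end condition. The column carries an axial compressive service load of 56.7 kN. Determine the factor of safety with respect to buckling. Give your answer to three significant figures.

Buckling occurs about the weak axis: I_min = h·b³/12 with b = 47.3 mm (the shorter side).
I_min = 116×47.3³/12 = 1.023×10^6 mm⁴
I = 1.023×10^6 mm⁴ = 1.023×10^-6 m⁴
Effective length L_e = K·L = 2 × 0.887 = 1.774 m
P_cr = π²EI / L_e² = π² × 108×10⁹ × 1.023×10^-6 / 1.774² = 3.465×10^5 N
Factor of safety n = P_cr / P = 346.48 / 56.7 = 6.11

n ≈ 6.11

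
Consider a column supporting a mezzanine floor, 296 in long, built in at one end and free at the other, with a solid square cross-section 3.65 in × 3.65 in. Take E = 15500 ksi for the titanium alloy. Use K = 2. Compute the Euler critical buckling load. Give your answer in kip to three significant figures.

P_cr ≈ 6.46 kip

I = a⁴/12 = 3.65⁴/12 = 14.79 in⁴
Effective length L_e = K·L = 2 × 296 = 592.0 in
P_cr = π²EI / L_e² = π² × 15500×10³ × 14.79 / 592.0² = 6.456×10^3 lb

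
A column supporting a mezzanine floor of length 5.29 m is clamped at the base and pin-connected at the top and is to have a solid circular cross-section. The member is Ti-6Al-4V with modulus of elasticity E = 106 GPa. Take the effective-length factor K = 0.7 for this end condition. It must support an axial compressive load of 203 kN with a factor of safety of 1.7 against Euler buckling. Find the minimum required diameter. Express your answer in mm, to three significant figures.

d ≈ 98.0 mm

Required P_cr = n·P = 1.7 × 203 = 345.1 kN
L_e = K·L = 0.7 × 5.29 = 3.703 m
Required I = P_cr·L_e²/(π²E) = 3.451×10^5 × 3.703² / (π² × 1.06×10^11) = 4.523×10^-6 m⁴
I_req = 4.523×10^6 mm⁴
Solid circle: I = πd⁴/64  ⇒  d = (64I/π)^(1/4) = (64×4.523×10^6/π)^(1/4) = 98.0 mm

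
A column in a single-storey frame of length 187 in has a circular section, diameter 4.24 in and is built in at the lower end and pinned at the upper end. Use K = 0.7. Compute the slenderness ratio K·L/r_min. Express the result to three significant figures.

λ ≈ 123

For a solid circle r = d/4 = 4.24/4 = 1.060 in
L_e = K·L = 0.7 × 187 = 130.9 in
λ = L_e / r_min = 130.90 / 1.060 = 123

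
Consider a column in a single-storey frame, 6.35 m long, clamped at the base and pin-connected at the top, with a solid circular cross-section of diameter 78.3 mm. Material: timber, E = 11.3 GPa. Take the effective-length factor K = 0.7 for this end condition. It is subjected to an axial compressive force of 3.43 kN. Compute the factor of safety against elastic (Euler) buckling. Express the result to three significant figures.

I = πd⁴/64 = π×78.3⁴/64 = 1.845×10^6 mm⁴
I = 1.845×10^6 mm⁴ = 1.845×10^-6 m⁴
Effective length L_e = K·L = 0.7 × 6.35 = 4.445 m
P_cr = π²EI / L_e² = π² × 11.3×10⁹ × 1.845×10^-6 / 4.445² = 1.041×10^4 N
Factor of safety n = P_cr / P = 10.415 / 3.43 = 3.04

n ≈ 3.04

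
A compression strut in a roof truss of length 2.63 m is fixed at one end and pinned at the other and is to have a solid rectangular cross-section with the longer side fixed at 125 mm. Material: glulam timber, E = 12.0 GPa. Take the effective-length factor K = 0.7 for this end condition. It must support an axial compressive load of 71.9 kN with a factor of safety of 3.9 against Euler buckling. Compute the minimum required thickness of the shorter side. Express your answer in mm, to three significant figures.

Required P_cr = n·P = 3.9 × 71.9 = 280.4 kN
L_e = K·L = 0.7 × 2.63 = 1.841 m
Required I = P_cr·L_e²/(π²E) = 2.804×10^5 × 1.841² / (π² × 1.20×10^10) = 8.025×10^-6 m⁴
I_req = 8.025×10^6 mm⁴
Rectangle, weak axis: I_min = h·b³/12 with h = 125 mm fixed  ⇒  b = (12I/h)^(1/3) = 91.7 mm

b ≈ 91.7 mm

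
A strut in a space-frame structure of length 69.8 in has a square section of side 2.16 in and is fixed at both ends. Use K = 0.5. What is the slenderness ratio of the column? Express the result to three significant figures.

For a square r = a/√12 = 2.16/√12 = 0.6235 in
L_e = K·L = 0.5 × 69.8 = 34.90 in
λ = L_e / r_min = 34.900 / 0.6235 = 56.0

λ ≈ 56.0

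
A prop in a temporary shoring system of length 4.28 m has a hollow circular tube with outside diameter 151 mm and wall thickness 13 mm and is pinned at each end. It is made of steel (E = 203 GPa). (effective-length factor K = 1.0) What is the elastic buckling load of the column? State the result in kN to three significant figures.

Inner diameter d_i = 151 − 2×13 = 125.0 mm
I = π(d_o⁴ − d_i⁴)/64 = π(151⁴ − 125.0⁴)/64 = 1.354×10^7 mm⁴
I = 1.354×10^7 mm⁴ = 1.354×10^-5 m⁴
Effective length L_e = K·L = 1 × 4.28 = 4.280 m
P_cr = π²EI / L_e² = π² × 203×10⁹ × 1.354×10^-5 / 4.280² = 1.480×10^6 N

P_cr ≈ 1480 kN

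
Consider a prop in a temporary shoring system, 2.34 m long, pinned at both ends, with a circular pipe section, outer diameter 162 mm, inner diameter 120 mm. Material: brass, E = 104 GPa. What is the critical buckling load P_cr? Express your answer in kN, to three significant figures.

d_o = 162 mm, d_i = 120 mm
I = π(d_o⁴ − d_i⁴)/64 = π(162⁴ − 120.0⁴)/64 = 2.363×10^7 mm⁴
I = 2.363×10^7 mm⁴ = 2.363×10^-5 m⁴
Effective length L_e = K·L = 1 × 2.34 = 2.340 m
P_cr = π²EI / L_e² = π² × 104×10⁹ × 2.363×10^-5 / 2.340² = 4.430×10^6 N

P_cr ≈ 4430 kN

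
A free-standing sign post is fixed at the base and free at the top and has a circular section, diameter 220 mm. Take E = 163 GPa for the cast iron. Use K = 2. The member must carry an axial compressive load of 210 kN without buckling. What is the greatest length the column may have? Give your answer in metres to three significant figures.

I = πd⁴/64 = π×220⁴/64 = 1.150×10^8 mm⁴
I = 1.150×10^-4 m⁴
At the buckling limit P_cr = P = 2.100×10^5 N
From P_cr = π²EI/(K·L)²:  L = (1/K)·√(π²EI/P_cr) = (1/2)·√(π²×1.63×10^11×1.150×10^-4/2.100×10^5)
L = 14.8 m

L_max ≈ 14.8 m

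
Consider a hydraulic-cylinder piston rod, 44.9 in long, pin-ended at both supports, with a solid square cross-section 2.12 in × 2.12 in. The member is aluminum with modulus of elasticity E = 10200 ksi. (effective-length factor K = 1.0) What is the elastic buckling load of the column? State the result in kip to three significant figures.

I = a⁴/12 = 2.12⁴/12 = 1.683 in⁴
Effective length L_e = K·L = 1 × 44.9 = 44.90 in
P_cr = π²EI / L_e² = π² × 10200×10³ × 1.683 / 44.90² = 8.406×10^4 lb

P_cr ≈ 84.1 kip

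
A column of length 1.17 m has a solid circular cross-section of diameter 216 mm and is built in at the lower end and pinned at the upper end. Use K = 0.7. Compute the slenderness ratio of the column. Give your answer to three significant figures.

I = πd⁴/64 = π×216⁴/64 = 1.069×10^8 mm⁴
A = 3.664×10^4 mm²;  r_min = √(I/A) = √(1.069×10^8/3.664×10^4) = 54.00 mm
L_e = K·L = 0.7 × 1.17 m = 0.8190 m = 819.00 mm
λ = L_e / r_min = 819.00 / 54.00 = 15.2

λ ≈ 15.2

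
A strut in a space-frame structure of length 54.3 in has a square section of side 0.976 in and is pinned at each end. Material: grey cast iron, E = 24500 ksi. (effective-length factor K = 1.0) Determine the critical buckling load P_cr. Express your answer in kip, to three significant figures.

I = a⁴/12 = 0.976⁴/12 = 7.562×10^-2 in⁴
Effective length L_e = K·L = 1 × 54.3 = 54.30 in
P_cr = π²EI / L_e² = π² × 24500×10³ × 7.562×10^-2 / 54.30² = 6.201×10^3 lb

P_cr ≈ 6.20 kip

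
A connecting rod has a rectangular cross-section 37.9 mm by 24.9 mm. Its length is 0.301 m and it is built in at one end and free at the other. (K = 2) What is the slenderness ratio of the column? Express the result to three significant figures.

λ ≈ 83.8

For a rectangle r_min = b/√12 = 24.9/√12 = 7.188 mm
L_e = K·L = 2 × 0.301 m = 0.6020 m = 602.00 mm
λ = L_e / r_min = 602.00 / 7.188 = 83.8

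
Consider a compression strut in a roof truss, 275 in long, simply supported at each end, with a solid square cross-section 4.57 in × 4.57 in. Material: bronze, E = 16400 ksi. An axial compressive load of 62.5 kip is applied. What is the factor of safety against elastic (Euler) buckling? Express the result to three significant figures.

I = a⁴/12 = 4.57⁴/12 = 36.35 in⁴
Effective length L_e = K·L = 1 × 275 = 275.0 in
P_cr = π²EI / L_e² = π² × 16400×10³ × 36.35 / 275.0² = 7.780×10^4 lb
Factor of safety n = P_cr / P = 77.797 / 62.5 = 1.24

n ≈ 1.24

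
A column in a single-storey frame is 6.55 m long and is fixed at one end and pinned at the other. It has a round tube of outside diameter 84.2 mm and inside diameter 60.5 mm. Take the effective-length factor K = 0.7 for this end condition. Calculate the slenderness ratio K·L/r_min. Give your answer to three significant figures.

λ ≈ 177

d_o = 84.2 mm, d_i = 60.5 mm
I = π(d_o⁴ − d_i⁴)/64 = π(84.2⁴ − 60.50⁴)/64 = 1.810×10^6 mm⁴
A = 2.693×10^3 mm²;  r_min = √(I/A) = √(1.810×10^6/2.693×10^3) = 25.92 mm
L_e = K·L = 0.7 × 6.55 m = 4.585 m = 4585.0 mm
λ = L_e / r_min = 4585.0 / 25.92 = 177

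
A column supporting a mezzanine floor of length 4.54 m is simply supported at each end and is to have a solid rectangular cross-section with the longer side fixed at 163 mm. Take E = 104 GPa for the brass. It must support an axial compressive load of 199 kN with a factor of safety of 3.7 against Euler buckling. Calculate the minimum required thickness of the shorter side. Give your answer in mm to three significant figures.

Required P_cr = n·P = 3.7 × 199 = 736.3 kN
L_e = K·L = 1 × 4.54 = 4.540 m
Required I = P_cr·L_e²/(π²E) = 7.363×10^5 × 4.540² / (π² × 1.04×10^11) = 1.479×10^-5 m⁴
I_req = 1.479×10^7 mm⁴
Rectangle, weak axis: I_min = h·b³/12 with h = 163 mm fixed  ⇒  b = (12I/h)^(1/3) = 103 mm

b ≈ 103 mm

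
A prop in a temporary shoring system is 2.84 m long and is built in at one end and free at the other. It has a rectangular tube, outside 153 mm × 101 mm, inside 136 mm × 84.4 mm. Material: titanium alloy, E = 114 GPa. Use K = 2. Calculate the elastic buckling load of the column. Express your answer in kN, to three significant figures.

Weak-axis I_min = (h_o·b_o³ − h_i·b_i³)/12 with b_o = 101, b_i = 84.40 mm (shorter outer/inner sides).
I_min = (153×101³ − 136.0×84.40³)/12 = 6.323×10^6 mm⁴
I = 6.323×10^6 mm⁴ = 6.323×10^-6 m⁴
Effective length L_e = K·L = 2 × 2.84 = 5.680 m
P_cr = π²EI / L_e² = π² × 114×10⁹ × 6.323×10^-6 / 5.680² = 2.205×10^5 N

P_cr ≈ 220 kN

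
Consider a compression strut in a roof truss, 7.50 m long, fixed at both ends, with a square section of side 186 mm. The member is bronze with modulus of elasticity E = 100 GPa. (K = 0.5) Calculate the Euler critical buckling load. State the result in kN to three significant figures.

P_cr ≈ 7000 kN

I = a⁴/12 = 186⁴/12 = 9.974×10^7 mm⁴
I = 9.974×10^7 mm⁴ = 9.974×10^-5 m⁴
Effective length L_e = K·L = 0.5 × 7.50 = 3.750 m
P_cr = π²EI / L_e² = π² × 100×10⁹ × 9.974×10^-5 / 3.750² = 7.000×10^6 N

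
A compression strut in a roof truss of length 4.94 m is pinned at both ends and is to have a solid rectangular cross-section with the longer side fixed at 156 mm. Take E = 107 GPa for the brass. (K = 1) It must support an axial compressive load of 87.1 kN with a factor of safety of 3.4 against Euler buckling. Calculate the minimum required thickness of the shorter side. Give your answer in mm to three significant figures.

b ≈ 80.7 mm

Required P_cr = n·P = 3.4 × 87.1 = 296.1 kN
L_e = K·L = 1 × 4.94 = 4.940 m
Required I = P_cr·L_e²/(π²E) = 2.961×10^5 × 4.940² / (π² × 1.07×10^11) = 6.843×10^-6 m⁴
I_req = 6.843×10^6 mm⁴
Rectangle, weak axis: I_min = h·b³/12 with h = 156 mm fixed  ⇒  b = (12I/h)^(1/3) = 80.7 mm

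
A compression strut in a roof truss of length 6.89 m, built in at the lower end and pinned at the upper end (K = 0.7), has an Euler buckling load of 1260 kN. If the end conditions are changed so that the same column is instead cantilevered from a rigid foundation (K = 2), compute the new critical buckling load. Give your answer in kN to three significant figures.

P_cr ≈ 154 kN

P_cr ∝ 1/K², so P_cr,new = P_cr,old × (K_old/K_new)² = 1260 × (0.7/2)²
= 1260 × 0.1225 = 154 kN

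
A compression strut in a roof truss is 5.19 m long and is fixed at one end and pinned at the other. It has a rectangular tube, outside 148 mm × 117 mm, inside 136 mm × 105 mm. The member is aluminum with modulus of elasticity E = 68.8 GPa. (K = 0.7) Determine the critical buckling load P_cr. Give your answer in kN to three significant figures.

P_cr ≈ 341 kN

Weak-axis I_min = (h_o·b_o³ − h_i·b_i³)/12 with b_o = 117, b_i = 105.0 mm (shorter outer/inner sides).
I_min = (148×117³ − 136.0×105.0³)/12 = 6.633×10^6 mm⁴
I = 6.633×10^6 mm⁴ = 6.633×10^-6 m⁴
Effective length L_e = K·L = 0.7 × 5.19 = 3.633 m
P_cr = π²EI / L_e² = π² × 68.8×10⁹ × 6.633×10^-6 / 3.633² = 3.413×10^5 N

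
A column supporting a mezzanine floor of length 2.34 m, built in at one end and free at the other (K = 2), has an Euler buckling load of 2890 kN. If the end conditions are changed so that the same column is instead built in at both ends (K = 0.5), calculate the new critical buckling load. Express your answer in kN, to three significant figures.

P_cr ≈ 46200 kN

P_cr ∝ 1/K², so P_cr,new = P_cr,old × (K_old/K_new)² = 2890 × (2/0.5)²
= 2890 × 16.00 = 46200 kN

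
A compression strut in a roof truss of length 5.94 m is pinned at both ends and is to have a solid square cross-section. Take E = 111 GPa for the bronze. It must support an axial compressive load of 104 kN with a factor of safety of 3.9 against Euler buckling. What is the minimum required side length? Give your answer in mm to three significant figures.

Required P_cr = n·P = 3.9 × 104 = 405.6 kN
L_e = K·L = 1 × 5.94 = 5.940 m
Required I = P_cr·L_e²/(π²E) = 4.056×10^5 × 5.940² / (π² × 1.11×10^11) = 1.306×10^-5 m⁴
I_req = 1.306×10^7 mm⁴
Solid square: I = a⁴/12  ⇒  a = (12I)^(1/4) = (12×1.306×10^7)^(1/4) = 112 mm

a ≈ 112 mm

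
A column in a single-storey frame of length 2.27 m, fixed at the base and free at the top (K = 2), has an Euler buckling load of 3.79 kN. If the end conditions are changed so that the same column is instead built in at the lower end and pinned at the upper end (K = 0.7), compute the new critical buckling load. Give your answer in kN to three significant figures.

P_cr ≈ 30.9 kN

P_cr ∝ 1/K², so P_cr,new = P_cr,old × (K_old/K_new)² = 3.79 × (2/0.7)²
= 3.79 × 8.163 = 30.9 kN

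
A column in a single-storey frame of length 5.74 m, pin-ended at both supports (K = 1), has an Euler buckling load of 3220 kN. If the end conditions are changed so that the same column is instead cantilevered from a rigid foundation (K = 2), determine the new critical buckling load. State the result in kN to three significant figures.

P_cr ≈ 805 kN

P_cr ∝ 1/K², so P_cr,new = P_cr,old × (K_old/K_new)² = 3220 × (1/2)²
= 3220 × 0.2500 = 805 kN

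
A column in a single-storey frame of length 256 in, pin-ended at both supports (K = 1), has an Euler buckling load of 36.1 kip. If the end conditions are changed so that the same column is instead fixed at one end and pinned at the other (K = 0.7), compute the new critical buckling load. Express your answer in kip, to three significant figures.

P_cr ∝ 1/K², so P_cr,new = P_cr,old × (K_old/K_new)² = 36.1 × (1/0.7)²
= 36.1 × 2.041 = 73.7 kip

P_cr ≈ 73.7 kip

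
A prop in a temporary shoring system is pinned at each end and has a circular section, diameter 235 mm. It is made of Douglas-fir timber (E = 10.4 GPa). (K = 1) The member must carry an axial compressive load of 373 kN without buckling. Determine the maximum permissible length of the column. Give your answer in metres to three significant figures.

L_max ≈ 6.42 m

I = πd⁴/64 = π×235⁴/64 = 1.497×10^8 mm⁴
I = 1.497×10^-4 m⁴
At the buckling limit P_cr = P = 3.730×10^5 N
From P_cr = π²EI/(K·L)²:  L = (1/K)·√(π²EI/P_cr) = (1/1)·√(π²×1.04×10^10×1.497×10^-4/3.730×10^5)
L = 6.42 m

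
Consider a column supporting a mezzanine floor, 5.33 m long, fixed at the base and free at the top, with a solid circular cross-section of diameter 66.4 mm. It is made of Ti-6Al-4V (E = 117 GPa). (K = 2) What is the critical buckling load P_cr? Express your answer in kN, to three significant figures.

I = πd⁴/64 = π×66.4⁴/64 = 9.542×10^5 mm⁴
I = 9.542×10^5 mm⁴ = 9.542×10^-7 m⁴
Effective length L_e = K·L = 2 × 5.33 = 10.66 m
P_cr = π²EI / L_e² = π² × 117×10⁹ × 9.542×10^-7 / 10.66² = 9.696×10^3 N

P_cr ≈ 9.70 kN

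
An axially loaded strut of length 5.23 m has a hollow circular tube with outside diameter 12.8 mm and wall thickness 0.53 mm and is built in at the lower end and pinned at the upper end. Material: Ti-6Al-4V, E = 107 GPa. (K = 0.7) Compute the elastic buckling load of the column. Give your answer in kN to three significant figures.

P_cr ≈ 0.0304 kN

Inner diameter d_i = 12.8 − 2×0.53 = 11.74 mm
I = π(d_o⁴ − d_i⁴)/64 = π(12.8⁴ − 11.74⁴)/64 = 385.2 mm⁴
I = 385.2 mm⁴ = 3.852×10^-10 m⁴
Effective length L_e = K·L = 0.7 × 5.23 = 3.661 m
P_cr = π²EI / L_e² = π² × 107×10⁹ × 3.852×10^-10 / 3.661² = 30.35 N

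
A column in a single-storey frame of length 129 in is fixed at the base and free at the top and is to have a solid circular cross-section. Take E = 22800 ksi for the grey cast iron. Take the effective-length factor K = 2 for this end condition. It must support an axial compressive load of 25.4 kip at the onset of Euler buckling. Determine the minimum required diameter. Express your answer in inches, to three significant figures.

d ≈ 3.52 in

L_e = K·L = 2 × 129 = 258.0 in
Required I = P_cr·L_e²/(π²E) = 2.540×10^4 × 258.0² / (π² × 2.28×10^7) = 7.513 in⁴
Solid circle: I = πd⁴/64  ⇒  d = (64I/π)^(1/4) = (64×7.513/π)^(1/4) = 3.52 in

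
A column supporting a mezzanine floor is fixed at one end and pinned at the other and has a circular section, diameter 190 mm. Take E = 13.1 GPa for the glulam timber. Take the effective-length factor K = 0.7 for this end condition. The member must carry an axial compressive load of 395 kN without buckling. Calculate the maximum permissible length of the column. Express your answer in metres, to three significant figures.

I = πd⁴/64 = π×190⁴/64 = 6.397×10^7 mm⁴
I = 6.397×10^-5 m⁴
At the buckling limit P_cr = P = 3.950×10^5 N
From P_cr = π²EI/(K·L)²:  L = (1/K)·√(π²EI/P_cr) = (1/0.7)·√(π²×1.31×10^10×6.397×10^-5/3.950×10^5)
L = 6.54 m

L_max ≈ 6.54 m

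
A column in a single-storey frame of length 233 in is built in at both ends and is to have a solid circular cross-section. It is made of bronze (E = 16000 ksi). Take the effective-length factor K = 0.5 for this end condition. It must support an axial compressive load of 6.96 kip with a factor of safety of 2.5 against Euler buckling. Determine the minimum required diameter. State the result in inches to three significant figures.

Required P_cr = n·P = 2.5 × 6.96 = 17.40 kip
L_e = K·L = 0.5 × 233 = 116.5 in
Required I = P_cr·L_e²/(π²E) = 1.740×10^4 × 116.5² / (π² × 1.60×10^7) = 1.495 in⁴
Solid circle: I = πd⁴/64  ⇒  d = (64I/π)^(1/4) = (64×1.495/π)^(1/4) = 2.35 in

d ≈ 2.35 in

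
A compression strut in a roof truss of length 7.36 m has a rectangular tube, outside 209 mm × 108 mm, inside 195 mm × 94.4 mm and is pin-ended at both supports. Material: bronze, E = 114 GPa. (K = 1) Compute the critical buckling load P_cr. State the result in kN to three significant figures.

Weak-axis I_min = (h_o·b_o³ − h_i·b_i³)/12 with b_o = 108, b_i = 94.40 mm (shorter outer/inner sides).
I_min = (209×108³ − 195.0×94.40³)/12 = 8.270×10^6 mm⁴
I = 8.270×10^6 mm⁴ = 8.270×10^-6 m⁴
Effective length L_e = K·L = 1 × 7.36 = 7.360 m
P_cr = π²EI / L_e² = π² × 114×10⁹ × 8.270×10^-6 / 7.360² = 1.718×10^5 N

P_cr ≈ 172 kN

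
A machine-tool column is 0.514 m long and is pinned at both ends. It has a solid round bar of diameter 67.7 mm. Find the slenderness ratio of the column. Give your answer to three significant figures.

For a solid circle r = d/4 = 67.7/4 = 16.92 mm
L_e = K·L = 1 × 0.514 m = 0.5140 m = 514.00 mm
λ = L_e / r_min = 514.00 / 16.93 = 30.4

λ ≈ 30.4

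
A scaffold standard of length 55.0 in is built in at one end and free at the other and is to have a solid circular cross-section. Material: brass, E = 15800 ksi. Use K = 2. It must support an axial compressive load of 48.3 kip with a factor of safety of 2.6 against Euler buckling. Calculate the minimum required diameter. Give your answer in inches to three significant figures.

d ≈ 3.75 in

Required P_cr = n·P = 2.6 × 48.3 = 125.6 kip
L_e = K·L = 2 × 55.0 = 110.0 in
Required I = P_cr·L_e²/(π²E) = 1.256×10^5 × 110.0² / (π² × 1.58×10^7) = 9.744 in⁴
Solid circle: I = πd⁴/64  ⇒  d = (64I/π)^(1/4) = (64×9.744/π)^(1/4) = 3.75 in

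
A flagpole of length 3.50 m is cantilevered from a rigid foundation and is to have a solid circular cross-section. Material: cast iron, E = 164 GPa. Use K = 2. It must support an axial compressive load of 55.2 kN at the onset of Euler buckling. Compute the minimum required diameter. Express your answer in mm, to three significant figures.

L_e = K·L = 2 × 3.50 = 7.000 m
Required I = P_cr·L_e²/(π²E) = 5.520×10^4 × 7.000² / (π² × 1.64×10^11) = 1.671×10^-6 m⁴
I_req = 1.671×10^6 mm⁴
Solid circle: I = πd⁴/64  ⇒  d = (64I/π)^(1/4) = (64×1.671×10^6/π)^(1/4) = 76.4 mm

d ≈ 76.4 mm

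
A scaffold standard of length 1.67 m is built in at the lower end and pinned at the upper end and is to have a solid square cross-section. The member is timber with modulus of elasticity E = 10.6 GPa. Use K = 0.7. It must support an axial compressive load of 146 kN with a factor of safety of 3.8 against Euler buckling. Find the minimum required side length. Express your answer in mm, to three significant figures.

Required P_cr = n·P = 3.8 × 146 = 554.8 kN
L_e = K·L = 0.7 × 1.67 = 1.169 m
Required I = P_cr·L_e²/(π²E) = 5.548×10^5 × 1.169² / (π² × 1.06×10^10) = 7.247×10^-6 m⁴
I_req = 7.247×10^6 mm⁴
Solid square: I = a⁴/12  ⇒  a = (12I)^(1/4) = (12×7.247×10^6)^(1/4) = 96.6 mm

a ≈ 96.6 mm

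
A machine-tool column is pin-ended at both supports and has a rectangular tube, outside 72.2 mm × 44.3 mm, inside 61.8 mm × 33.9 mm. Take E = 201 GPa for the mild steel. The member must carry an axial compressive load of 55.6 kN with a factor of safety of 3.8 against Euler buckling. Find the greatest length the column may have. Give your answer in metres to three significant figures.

Weak-axis I_min = (h_o·b_o³ − h_i·b_i³)/12 with b_o = 44.3, b_i = 33.90 mm (shorter outer/inner sides).
I_min = (72.2×44.3³ − 61.80×33.90³)/12 = 3.224×10^5 mm⁴
I = 3.224×10^-7 m⁴
Required critical load P_cr = n·P = 3.8 × 55.6 = 211.3 kN = 2.113×10^5 N
From P_cr = π²EI/(K·L)²:  L = (1/K)·√(π²EI/P_cr) = (1/1)·√(π²×2.01×10^11×3.224×10^-7/2.113×10^5)
L = 1.74 m

L_max ≈ 1.74 m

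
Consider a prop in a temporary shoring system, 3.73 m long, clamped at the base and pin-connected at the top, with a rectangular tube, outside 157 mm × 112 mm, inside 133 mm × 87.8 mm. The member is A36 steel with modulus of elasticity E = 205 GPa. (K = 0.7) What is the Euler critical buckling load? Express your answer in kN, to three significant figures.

P_cr ≈ 3230 kN

Weak-axis I_min = (h_o·b_o³ − h_i·b_i³)/12 with b_o = 112, b_i = 87.80 mm (shorter outer/inner sides).
I_min = (157×112³ − 133.0×87.80³)/12 = 1.088×10^7 mm⁴
I = 1.088×10^7 mm⁴ = 1.088×10^-5 m⁴
Effective length L_e = K·L = 0.7 × 3.73 = 2.611 m
P_cr = π²EI / L_e² = π² × 205×10⁹ × 1.088×10^-5 / 2.611² = 3.229×10^6 N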